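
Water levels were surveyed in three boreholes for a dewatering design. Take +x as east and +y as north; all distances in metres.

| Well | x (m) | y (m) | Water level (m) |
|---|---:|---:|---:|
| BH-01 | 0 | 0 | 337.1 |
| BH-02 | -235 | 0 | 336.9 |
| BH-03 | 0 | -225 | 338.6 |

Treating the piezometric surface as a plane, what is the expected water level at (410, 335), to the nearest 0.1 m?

∂h/∂x = (336.9 − 337.1) / (-235 − 0) = +0.0008511
∂h/∂y = (338.6 − 337.1) / (-225 − 0) = -0.006667
h(410, 335) = 337.1 + (+0.0008511)·(410) + (-0.006667)·(335) = 337.1 +0.349 -2.233 = 335.216 m.

335.2 m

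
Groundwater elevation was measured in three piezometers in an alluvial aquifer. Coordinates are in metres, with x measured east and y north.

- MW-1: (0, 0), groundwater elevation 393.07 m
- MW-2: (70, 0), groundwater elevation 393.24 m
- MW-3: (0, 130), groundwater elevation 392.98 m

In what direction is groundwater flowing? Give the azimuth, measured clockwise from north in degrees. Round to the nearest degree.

∂h/∂x = (393.24 − 393.07) / (70 − 0) = +0.002429
∂h/∂y = (392.98 − 393.07) / (130 − 0) = -0.0006923
Flow direction (−∇h) has components (-0.002429 E, +0.0006923 N).
Azimuth = atan2(E, N) = atan2(-0.002429, +0.0006923) = 285.9° ≈ 286°.

286°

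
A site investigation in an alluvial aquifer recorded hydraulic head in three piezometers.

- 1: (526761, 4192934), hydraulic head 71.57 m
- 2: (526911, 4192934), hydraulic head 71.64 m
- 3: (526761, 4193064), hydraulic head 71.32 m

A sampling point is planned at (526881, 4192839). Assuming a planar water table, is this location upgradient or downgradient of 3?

∂h/∂x = (71.64 − 71.57) / (526911 − 526761) = +0.0004667
∂h/∂y = (71.32 − 71.57) / (4193064 − 4192934) = -0.001923
Head at (526881, 4192839) = 71.57 + (+0.0004667)·(120) + (-0.001923)·(-95) = 71.81 m.
That is higher than the 71.32 m at 3, so the point is upgradient.

upgradient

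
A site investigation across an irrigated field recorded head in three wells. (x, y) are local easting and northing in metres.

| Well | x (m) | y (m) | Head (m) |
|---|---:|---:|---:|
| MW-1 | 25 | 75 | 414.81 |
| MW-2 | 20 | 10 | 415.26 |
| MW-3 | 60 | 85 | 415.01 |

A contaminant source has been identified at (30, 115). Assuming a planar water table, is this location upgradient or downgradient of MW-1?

downgradient

Three-point gradient (reference MW-1): Δ to MW-2 = (-5, -65, +0.45), Δ to MW-3 = (35, 10, +0.20).
∂h/∂x = +0.007865, ∂h/∂y = -0.007528 (det = 2225).
Head at (30, 115) = 414.81 + (+0.007865)·(5) + (-0.007528)·(40) = 414.55 m.
That is lower than the 414.81 m at MW-1, so the point is downgradient.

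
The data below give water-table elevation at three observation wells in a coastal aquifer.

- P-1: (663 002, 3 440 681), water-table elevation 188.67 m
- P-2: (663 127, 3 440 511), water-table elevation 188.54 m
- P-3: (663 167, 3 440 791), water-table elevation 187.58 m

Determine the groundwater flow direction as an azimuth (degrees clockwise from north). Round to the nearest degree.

Differences from P-1: to P-2 (Δx, Δy, Δh) = (125, -170, -0.13); to P-3 = (165, 110, -1.09).
Determinant of the coordinate differences = 125·110 − 165·(-170) = 41800.
∂h/∂x = [(-0.13)·110 − (-1.09)·(-170)] / 41800 = -0.004775
∂h/∂y = [125·(-1.09) − 165·(-0.13)] / 41800 = -0.002746
Flow direction (−∇h) has components (+0.004775 E, +0.002746 N).
Azimuth = atan2(E, N) = atan2(+0.004775, +0.002746) = 60.1° ≈ 060°.

060°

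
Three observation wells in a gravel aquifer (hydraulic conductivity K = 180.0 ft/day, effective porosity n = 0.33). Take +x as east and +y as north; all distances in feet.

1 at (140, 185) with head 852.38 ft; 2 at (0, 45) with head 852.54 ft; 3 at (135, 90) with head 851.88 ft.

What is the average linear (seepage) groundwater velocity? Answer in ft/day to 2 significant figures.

Taking 1 as reference: 2−1 = (-140, -140, +0.16); 3−1 = (-5, -95, -0.50).
Determinant of the coordinate differences = (-140)·(-95) − (-5)·(-140) = 12600.
∂h/∂x = [(+0.16)·(-95) − (-0.50)·(-140)] / 12600 = -0.006762
∂h/∂y = [(-140)·(-0.50) − (-5)·(+0.16)] / 12600 = +0.005619
|∇h| = √(-0.006762² + 0.005619²) = 0.008792
Seepage velocity v = K·i/n = 180.0 × 0.008792 / 0.33 = 4.796 ft/day.

4.8 ft/day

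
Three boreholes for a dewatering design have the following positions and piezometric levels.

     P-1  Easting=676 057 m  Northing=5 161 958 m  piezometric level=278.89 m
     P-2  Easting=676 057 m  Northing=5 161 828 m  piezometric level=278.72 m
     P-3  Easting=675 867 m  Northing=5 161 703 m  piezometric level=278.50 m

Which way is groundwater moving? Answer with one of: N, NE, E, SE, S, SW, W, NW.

S

Differences from P-1: to P-2 (Δx, Δy, Δh) = (0, -130, -0.17); to P-3 = (-190, -255, -0.39).
Solve a·Δx + b·Δy = Δh: det = 0·(-255) − (-190)·(-130) = -24700.
∂h/∂x = [(-0.17)·(-255) − (-0.39)·(-130)] / -24700 = +0.0002976
∂h/∂y = [0·(-0.39) − (-190)·(-0.17)] / -24700 = +0.001308
Flow = −∇h = (-0.0002976 east, -0.001308 north), which points south.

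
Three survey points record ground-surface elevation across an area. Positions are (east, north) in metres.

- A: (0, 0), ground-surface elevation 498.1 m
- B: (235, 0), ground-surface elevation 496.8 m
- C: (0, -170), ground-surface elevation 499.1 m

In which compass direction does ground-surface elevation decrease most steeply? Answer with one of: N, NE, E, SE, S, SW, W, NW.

NE

∂z/∂x = (496.8 − 498.1) / (235 − 0) = -0.005532
∂z/∂y = (499.1 − 498.1) / (-170 − 0) = -0.005882
Steepest decrease is along −∇f = (+0.005532 E, +0.005882 N) → northeast.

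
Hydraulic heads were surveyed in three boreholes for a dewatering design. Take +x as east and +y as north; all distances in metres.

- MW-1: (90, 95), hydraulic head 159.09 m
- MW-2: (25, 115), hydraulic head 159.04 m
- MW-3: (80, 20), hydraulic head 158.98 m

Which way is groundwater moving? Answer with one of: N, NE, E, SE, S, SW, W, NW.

SW

Three-point gradient (reference MW-1): Δ to MW-2 = (-65, 20, -0.05), Δ to MW-3 = (-10, -75, -0.11).
∂h/∂x = +0.001172, ∂h/∂y = +0.001310 (det = 5075).
Flow = −∇h = (-0.001172 east, -0.001310 north), which points southwest.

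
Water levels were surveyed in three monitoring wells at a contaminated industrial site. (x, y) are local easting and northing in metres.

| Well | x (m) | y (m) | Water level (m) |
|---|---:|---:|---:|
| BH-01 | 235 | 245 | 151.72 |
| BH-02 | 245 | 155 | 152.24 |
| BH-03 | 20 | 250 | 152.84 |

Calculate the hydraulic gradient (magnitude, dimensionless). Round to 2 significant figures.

Taking BH-01 as reference: BH-02−BH-01 = (10, -90, +0.52); BH-03−BH-01 = (-215, 5, +1.12).
Determinant of the coordinate differences = 10·5 − (-215)·(-90) = -19300.
∂h/∂x = [(+0.52)·5 − (+1.12)·(-90)] / -19300 = -0.005358
∂h/∂y = [10·(+1.12) − (-215)·(+0.52)] / -19300 = -0.006373
|∇h| = √(-0.005358² + -0.006373²) = 0.008326

0.0083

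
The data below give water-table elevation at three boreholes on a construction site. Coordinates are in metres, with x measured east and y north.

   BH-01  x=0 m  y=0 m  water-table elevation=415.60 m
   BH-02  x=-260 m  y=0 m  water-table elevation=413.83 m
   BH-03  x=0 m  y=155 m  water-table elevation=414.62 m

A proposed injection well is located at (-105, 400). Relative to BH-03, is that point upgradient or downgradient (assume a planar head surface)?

∂h/∂x = (413.83 − 415.60) / (-260 − 0) = +0.006808
∂h/∂y = (414.62 − 415.60) / (155 − 0) = -0.006323
Head at (-105, 400) = 415.60 + (+0.006808)·(-105) + (-0.006323)·(400) = 412.36 m.
That is lower than the 414.62 m at BH-03, so the point is downgradient.

downgradient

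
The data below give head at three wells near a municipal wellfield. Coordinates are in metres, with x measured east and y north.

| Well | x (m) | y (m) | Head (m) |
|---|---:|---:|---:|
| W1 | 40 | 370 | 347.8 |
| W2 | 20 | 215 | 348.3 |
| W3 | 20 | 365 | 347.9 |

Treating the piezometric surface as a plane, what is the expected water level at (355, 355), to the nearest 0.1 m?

346.5 m

With h = a·x + b·y + c and W1 as origin, the differences give:
  (-20)·a + (-155)·b = +0.5
  (-20)·a + (-5)·b = +0.1
Eliminate b (×(-5) and ×(-155), subtract): -3000·a = 13.00 → a = ∂h/∂x = -0.004333
Back-substitute: b = ∂h/∂y = -0.002667.
h(355, 355) = 347.8 + (-0.004333)·(315) + (-0.002667)·(-15) = 347.8 -1.365 +0.040 = 346.475 m.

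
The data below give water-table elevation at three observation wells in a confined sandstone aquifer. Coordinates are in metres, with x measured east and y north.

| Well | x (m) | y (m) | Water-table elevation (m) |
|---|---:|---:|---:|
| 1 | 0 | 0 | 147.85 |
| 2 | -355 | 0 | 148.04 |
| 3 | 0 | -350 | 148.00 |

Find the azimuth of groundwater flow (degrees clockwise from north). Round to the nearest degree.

051°

∂h/∂x = (148.04 − 147.85) / (-355 − 0) = -0.0005352
∂h/∂y = (148.00 − 147.85) / (-350 − 0) = -0.0004286
Flow direction (−∇h) has components (+0.0005352 E, +0.0004286 N).
Azimuth = atan2(E, N) = atan2(+0.0005352, +0.0004286) = 51.3° ≈ 051°.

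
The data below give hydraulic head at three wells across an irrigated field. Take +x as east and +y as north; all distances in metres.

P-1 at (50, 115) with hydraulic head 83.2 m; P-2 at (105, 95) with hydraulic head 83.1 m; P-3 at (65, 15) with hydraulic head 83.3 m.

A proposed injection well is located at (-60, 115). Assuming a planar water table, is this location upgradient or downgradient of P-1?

upgradient

With h = a·x + b·y + c and P-1 as origin, the differences give:
  55·a + (-20)·b = -0.1
  15·a + (-100)·b = +0.1
Eliminate b (×(-100) and ×(-20), subtract): -5200·a = 12.00 → a = ∂h/∂x = -0.002308
Back-substitute: b = ∂h/∂y = -0.001346.
Head at (-60, 115) = 83.2 + (-0.002308)·(-110) + (-0.001346)·(0) = 83.45 m.
That is higher than the 83.2 m at P-1, so the point is upgradient.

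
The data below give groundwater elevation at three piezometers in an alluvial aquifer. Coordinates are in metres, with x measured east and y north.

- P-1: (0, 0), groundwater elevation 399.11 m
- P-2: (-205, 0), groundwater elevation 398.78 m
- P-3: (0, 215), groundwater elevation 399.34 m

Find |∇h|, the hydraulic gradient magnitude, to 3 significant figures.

0.00193

∂h/∂x = (398.78 − 399.11) / (-205 − 0) = +0.001610
∂h/∂y = (399.34 − 399.11) / (215 − 0) = +0.001070
|∇h| = √(0.001610² + 0.001070²) = 0.001933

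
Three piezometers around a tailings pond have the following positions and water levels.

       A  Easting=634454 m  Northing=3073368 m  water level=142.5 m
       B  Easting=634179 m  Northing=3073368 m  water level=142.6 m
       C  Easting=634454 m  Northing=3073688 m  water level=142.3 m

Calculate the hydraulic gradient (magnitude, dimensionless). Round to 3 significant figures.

0.000723

∂h/∂x = (142.6 − 142.5) / (634179 − 634454) = -0.0003636
∂h/∂y = (142.3 − 142.5) / (3073688 − 3073368) = -0.0006250
|∇h| = √(-0.0003636² + -0.0006250²) = 0.0007231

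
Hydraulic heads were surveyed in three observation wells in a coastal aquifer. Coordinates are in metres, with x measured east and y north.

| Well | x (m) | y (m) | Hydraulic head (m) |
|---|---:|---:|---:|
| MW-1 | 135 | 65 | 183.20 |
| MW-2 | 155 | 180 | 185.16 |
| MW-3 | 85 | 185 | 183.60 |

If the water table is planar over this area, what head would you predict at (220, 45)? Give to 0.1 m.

Differences from MW-1: to MW-2 (Δx, Δy, Δh) = (20, 115, +1.96); to MW-3 = (-50, 120, +0.40).
Determinant of the coordinate differences = 20·120 − (-50)·115 = 8150.
∂h/∂x = [(+1.96)·120 − (+0.40)·115] / 8150 = +0.02321
∂h/∂y = [20·(+0.40) − (-50)·(+1.96)] / 8150 = +0.01301
h(220, 45) = 183.20 + (+0.02321)·(85) + (+0.01301)·(-20) = 183.20 +1.973 -0.260 = 184.913 m.

184.9 m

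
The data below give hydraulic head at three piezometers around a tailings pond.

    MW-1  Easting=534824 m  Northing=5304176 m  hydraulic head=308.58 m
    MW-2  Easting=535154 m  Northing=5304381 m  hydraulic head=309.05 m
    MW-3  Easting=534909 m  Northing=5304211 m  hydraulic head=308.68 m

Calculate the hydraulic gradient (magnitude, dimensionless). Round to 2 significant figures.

Taking MW-1 as reference: MW-2−MW-1 = (330, 205, +0.47); MW-3−MW-1 = (85, 35, +0.10).
Solve a·Δx + b·Δy = Δh: det = 330·35 − 85·205 = -5875.
∂h/∂x = [(+0.47)·35 − (+0.10)·205] / -5875 = +0.0006894
∂h/∂y = [330·(+0.10) − 85·(+0.47)] / -5875 = +0.001183
|∇h| = √(0.0006894² + 0.001183²) = 0.001369

0.0014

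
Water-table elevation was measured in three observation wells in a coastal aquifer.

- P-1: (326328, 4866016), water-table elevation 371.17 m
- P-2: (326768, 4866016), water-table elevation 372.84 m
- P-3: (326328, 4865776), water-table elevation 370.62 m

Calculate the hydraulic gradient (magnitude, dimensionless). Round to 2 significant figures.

0.0044

∂h/∂x = (372.84 − 371.17) / (326768 − 326328) = +0.003795
∂h/∂y = (370.62 − 371.17) / (4865776 − 4866016) = +0.002292
|∇h| = √(0.003795² + 0.002292²) = 0.004433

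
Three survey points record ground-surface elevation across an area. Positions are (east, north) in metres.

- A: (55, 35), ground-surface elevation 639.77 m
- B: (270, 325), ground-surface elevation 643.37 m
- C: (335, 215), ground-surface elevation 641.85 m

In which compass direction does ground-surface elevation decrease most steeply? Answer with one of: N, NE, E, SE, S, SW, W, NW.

Differences from A: to B (Δx, Δy, Δh) = (215, 290, +3.60); to C = (280, 180, +2.08).
Determinant of the coordinate differences = 215·180 − 280·290 = -42500.
∂z/∂x = [(+3.60)·180 − (+2.08)·290] / -42500 = -0.001054
∂z/∂y = [215·(+2.08) − 280·(+3.60)] / -42500 = +0.01320
Steepest decrease is along −∇f = (+0.001054 E, -0.01320 N) → south.

S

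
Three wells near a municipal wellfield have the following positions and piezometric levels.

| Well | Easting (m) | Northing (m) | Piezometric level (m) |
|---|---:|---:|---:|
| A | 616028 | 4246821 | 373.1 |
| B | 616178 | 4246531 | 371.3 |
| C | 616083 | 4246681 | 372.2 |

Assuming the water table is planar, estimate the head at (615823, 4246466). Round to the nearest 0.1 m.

370.2 m

Three-point gradient (reference A): Δ to B = (150, -290, -1.8), Δ to C = (55, -140, -0.9).
∂h/∂x = +0.001782, ∂h/∂y = +0.007129 (det = -5050).
h(615823, 4246466) = 373.1 + (+0.001782)·(-205) + (+0.007129)·(-355) = 373.1 -0.365 -2.531 = 370.204 m.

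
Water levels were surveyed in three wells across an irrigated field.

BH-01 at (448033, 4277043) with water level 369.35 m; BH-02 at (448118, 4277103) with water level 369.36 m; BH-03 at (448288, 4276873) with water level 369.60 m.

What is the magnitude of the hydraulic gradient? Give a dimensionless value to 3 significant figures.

Differences from BH-01: to BH-02 (Δx, Δy, Δh) = (85, 60, +0.01); to BH-03 = (255, -170, +0.25).
Solve a·Δx + b·Δy = Δh: det = 85·(-170) − 255·60 = -29750.
∂h/∂x = [(+0.01)·(-170) − (+0.25)·60] / -29750 = +0.0005613
∂h/∂y = [85·(+0.25) − 255·(+0.01)] / -29750 = -0.0006286
|∇h| = √(0.0005613² + -0.0006286²) = 0.0008427

0.000843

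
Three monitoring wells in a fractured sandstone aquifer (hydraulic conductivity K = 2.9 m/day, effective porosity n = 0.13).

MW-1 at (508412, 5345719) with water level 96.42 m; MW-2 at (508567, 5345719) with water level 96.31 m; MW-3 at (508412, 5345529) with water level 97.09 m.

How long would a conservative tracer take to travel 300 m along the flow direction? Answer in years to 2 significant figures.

∂h/∂x = (96.31 − 96.42) / (508567 − 508412) = -0.0007097
∂h/∂y = (97.09 − 96.42) / (5345529 − 5345719) = -0.003526
|∇h| = √(-0.0007097² + -0.003526²) = 0.003597
Seepage velocity v = K·i/n = 2.9 × 0.003597 / 0.13 = 0.08024 m/day.
t = 300 / 0.08024 = 3739 days = 10.2 years.

10 years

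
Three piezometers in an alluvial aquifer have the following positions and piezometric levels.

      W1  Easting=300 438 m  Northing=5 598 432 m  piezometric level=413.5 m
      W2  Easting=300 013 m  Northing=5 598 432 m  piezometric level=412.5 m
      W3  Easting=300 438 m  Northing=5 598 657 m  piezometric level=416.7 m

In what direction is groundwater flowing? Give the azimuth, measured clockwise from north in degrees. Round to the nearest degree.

189°

∂h/∂x = (412.5 − 413.5) / (300013 − 300438) = +0.002353
∂h/∂y = (416.7 − 413.5) / (5598657 − 5598432) = +0.01422
Flow direction (−∇h) has components (-0.002353 E, -0.01422 N).
Azimuth = atan2(E, N) = atan2(-0.002353, -0.01422) = 189.4° ≈ 189°.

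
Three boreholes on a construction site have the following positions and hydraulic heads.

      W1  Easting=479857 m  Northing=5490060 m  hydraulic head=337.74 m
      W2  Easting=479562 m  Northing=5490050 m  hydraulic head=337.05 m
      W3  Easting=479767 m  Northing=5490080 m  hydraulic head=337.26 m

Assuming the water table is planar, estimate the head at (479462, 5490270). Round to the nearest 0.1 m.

334.2 m

Differences from W1: to W2 (Δx, Δy, Δh) = (-295, -10, -0.69); to W3 = (-90, 20, -0.48).
Determinant of the coordinate differences = (-295)·20 − (-90)·(-10) = -6800.
∂h/∂x = [(-0.69)·20 − (-0.48)·(-10)] / -6800 = +0.002735
∂h/∂y = [(-295)·(-0.48) − (-90)·(-0.69)] / -6800 = -0.01169
h(479462, 5490270) = 337.74 + (+0.002735)·(-395) + (-0.01169)·(210) = 337.74 -1.080 -2.455 = 334.204 m.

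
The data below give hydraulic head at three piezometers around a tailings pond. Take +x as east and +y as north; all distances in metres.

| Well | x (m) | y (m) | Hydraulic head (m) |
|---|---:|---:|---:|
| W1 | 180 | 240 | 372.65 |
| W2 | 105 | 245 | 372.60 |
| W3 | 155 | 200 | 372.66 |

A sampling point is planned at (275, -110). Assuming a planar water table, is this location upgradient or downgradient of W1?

Taking W1 as reference: W2−W1 = (-75, 5, -0.05); W3−W1 = (-25, -40, +0.01).
Determinant of the coordinate differences = (-75)·(-40) − (-25)·5 = 3125.
∂h/∂x = [(-0.05)·(-40) − (+0.01)·5] / 3125 = +0.0006240
∂h/∂y = [(-75)·(+0.01) − (-25)·(-0.05)] / 3125 = -0.0006400
Head at (275, -110) = 372.65 + (+0.0006240)·(95) + (-0.0006400)·(-350) = 372.93 m.
That is higher than the 372.65 m at W1, so the point is upgradient.

upgradient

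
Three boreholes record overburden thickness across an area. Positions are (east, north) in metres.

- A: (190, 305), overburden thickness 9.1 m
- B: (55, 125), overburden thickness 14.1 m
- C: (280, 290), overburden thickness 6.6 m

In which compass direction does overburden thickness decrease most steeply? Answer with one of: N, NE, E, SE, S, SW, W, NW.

E

Differences from A: to B (Δx, Δy, Δh) = (-135, -180, +5.0); to C = (90, -15, -2.5).
Solve a·Δx + b·Δy = Δd: det = (-135)·(-15) − 90·(-180) = 18225.
∂d/∂x = [(+5.0)·(-15) − (-2.5)·(-180)] / 18225 = -0.02881
∂d/∂y = [(-135)·(-2.5) − 90·(+5.0)] / 18225 = -0.006173
Steepest decrease is along −∇f = (+0.02881 E, +0.006173 N) → east.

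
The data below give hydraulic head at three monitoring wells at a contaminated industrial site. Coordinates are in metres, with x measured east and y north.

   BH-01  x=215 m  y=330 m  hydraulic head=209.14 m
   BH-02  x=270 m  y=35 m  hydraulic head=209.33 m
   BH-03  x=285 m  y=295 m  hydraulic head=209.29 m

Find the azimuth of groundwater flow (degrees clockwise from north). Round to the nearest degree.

278°

With h = a·x + b·y + c and BH-01 as origin, the differences give:
  55·a + (-295)·b = +0.19
  70·a + (-35)·b = +0.15
Eliminate b (×(-35) and ×(-295), subtract): 18725·a = 37.600 → a = ∂h/∂x = +0.002008
Back-substitute: b = ∂h/∂y = -0.0002697.
Flow direction (−∇h) has components (-0.002008 E, +0.0002697 N).
Azimuth = atan2(E, N) = atan2(-0.002008, +0.0002697) = 277.6° ≈ 278°.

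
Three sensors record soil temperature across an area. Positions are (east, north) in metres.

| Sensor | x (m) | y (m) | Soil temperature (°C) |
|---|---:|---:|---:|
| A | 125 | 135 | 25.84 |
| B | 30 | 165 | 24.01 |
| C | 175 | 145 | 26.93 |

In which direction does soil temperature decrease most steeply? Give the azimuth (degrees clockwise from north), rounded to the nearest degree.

Differences from A: to B (Δx, Δy, Δh) = (-95, 30, -1.83); to C = (50, 10, +1.09).
Solve a·Δx + b·Δy = ΔT: det = (-95)·10 − 50·30 = -2450.
∂T/∂x = [(-1.83)·10 − (+1.09)·30] / -2450 = +0.02082
∂T/∂y = [(-95)·(+1.09) − 50·(-1.83)] / -2450 = +0.004918
Steepest decrease is along −∇f: components (-0.02082 E, -0.004918 N).
Azimuth = atan2(-0.02082, -0.004918) = 256.7° ≈ 257°.

257°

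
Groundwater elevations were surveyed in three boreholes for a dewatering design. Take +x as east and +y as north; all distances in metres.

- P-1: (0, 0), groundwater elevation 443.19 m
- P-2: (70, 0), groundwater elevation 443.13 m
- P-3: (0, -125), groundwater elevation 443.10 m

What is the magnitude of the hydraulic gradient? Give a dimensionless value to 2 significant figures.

∂h/∂x = (443.13 − 443.19) / (70 − 0) = -0.0008571
∂h/∂y = (443.10 − 443.19) / (-125 − 0) = +0.0007200
|∇h| = √(-0.0008571² + 0.0007200²) = 0.001119

0.0011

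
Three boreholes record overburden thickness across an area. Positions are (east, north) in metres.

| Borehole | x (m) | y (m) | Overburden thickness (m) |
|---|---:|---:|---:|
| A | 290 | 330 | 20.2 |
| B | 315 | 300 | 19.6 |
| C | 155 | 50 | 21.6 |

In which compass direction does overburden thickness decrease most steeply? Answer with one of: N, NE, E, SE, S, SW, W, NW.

E

Three-point gradient (reference A): Δ to B = (25, -30, -0.6), Δ to C = (-135, -280, +1.4).
∂d/∂x = -0.01900, ∂d/∂y = +0.004163 (det = -11050).
Steepest decrease is along −∇f = (+0.01900 E, -0.004163 N) → east.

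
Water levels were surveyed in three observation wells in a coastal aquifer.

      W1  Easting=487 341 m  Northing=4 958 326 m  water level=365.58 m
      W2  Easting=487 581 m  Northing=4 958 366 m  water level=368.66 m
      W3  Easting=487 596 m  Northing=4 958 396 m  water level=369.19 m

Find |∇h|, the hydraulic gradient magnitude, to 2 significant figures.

0.016

Taking W1 as reference: W2−W1 = (240, 40, +3.08); W3−W1 = (255, 70, +3.61).
Determinant of the coordinate differences = 240·70 − 255·40 = 6600.
∂h/∂x = [(+3.08)·70 − (+3.61)·40] / 6600 = +0.01079
∂h/∂y = [240·(+3.61) − 255·(+3.08)] / 6600 = +0.01227
|∇h| = √(0.01079² + 0.01227²) = 0.01634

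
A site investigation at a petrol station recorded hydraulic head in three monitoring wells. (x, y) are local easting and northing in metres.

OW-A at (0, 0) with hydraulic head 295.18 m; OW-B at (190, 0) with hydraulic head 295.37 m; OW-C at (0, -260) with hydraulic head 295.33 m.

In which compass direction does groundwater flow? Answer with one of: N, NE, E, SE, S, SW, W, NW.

NW

∂h/∂x = (295.37 − 295.18) / (190 − 0) = +0.0010000
∂h/∂y = (295.33 − 295.18) / (-260 − 0) = -0.0005769
Flow = −∇h = (-0.0010000 east, +0.0005769 north), which points northwest.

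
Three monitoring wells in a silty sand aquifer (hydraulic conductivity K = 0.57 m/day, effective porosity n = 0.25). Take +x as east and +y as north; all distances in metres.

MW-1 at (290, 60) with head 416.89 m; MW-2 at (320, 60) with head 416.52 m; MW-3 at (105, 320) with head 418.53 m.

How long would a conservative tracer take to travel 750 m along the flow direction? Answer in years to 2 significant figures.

72 years

Three-point gradient (reference MW-1): Δ to MW-2 = (30, 0, -0.37), Δ to MW-3 = (-185, 260, +1.64).
∂h/∂x = -0.01233, ∂h/∂y = -0.002468 (det = 7800).
|∇h| = √(-0.01233² + -0.002468²) = 0.01257
Seepage velocity v = K·i/n = 0.57 × 0.01257 / 0.25 = 0.02866 m/day.
t = 750 / 0.02866 = 2.617e+04 days = 71.6 years.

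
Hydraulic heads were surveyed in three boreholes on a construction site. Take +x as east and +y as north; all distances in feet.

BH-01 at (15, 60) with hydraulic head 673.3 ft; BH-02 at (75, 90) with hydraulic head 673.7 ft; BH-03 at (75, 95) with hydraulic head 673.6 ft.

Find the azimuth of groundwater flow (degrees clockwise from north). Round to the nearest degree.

320°

Differences from BH-01: to BH-02 (Δx, Δy, Δh) = (60, 30, +0.4); to BH-03 = (60, 35, +0.3).
Determinant of the coordinate differences = 60·35 − 60·30 = 300.
∂h/∂x = [(+0.4)·35 − (+0.3)·30] / 300 = +0.01667
∂h/∂y = [60·(+0.3) − 60·(+0.4)] / 300 = -0.02000
Flow direction (−∇h) has components (-0.01667 E, +0.02000 N).
Azimuth = atan2(E, N) = atan2(-0.01667, +0.02000) = 320.2° ≈ 320°.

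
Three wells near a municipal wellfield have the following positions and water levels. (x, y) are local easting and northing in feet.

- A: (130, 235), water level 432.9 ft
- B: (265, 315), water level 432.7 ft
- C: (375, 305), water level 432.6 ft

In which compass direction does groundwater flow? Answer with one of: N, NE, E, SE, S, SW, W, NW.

NE

Differences from A: to B (Δx, Δy, Δh) = (135, 80, -0.2); to C = (245, 70, -0.3).
Determinant of the coordinate differences = 135·70 − 245·80 = -10150.
∂h/∂x = [(-0.2)·70 − (-0.3)·80] / -10150 = -0.0009852
∂h/∂y = [135·(-0.3) − 245·(-0.2)] / -10150 = -0.0008374
Flow = −∇h = (+0.0009852 east, +0.0008374 north), which points northeast.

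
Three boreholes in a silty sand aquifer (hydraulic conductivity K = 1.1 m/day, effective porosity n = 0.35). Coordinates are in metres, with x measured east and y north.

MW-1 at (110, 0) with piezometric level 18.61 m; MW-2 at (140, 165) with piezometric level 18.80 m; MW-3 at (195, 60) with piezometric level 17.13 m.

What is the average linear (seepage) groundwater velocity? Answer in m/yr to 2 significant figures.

25 m/yr

With h = a·x + b·y + c and MW-1 as origin, the differences give:
  30·a + 165·b = +0.19
  85·a + 60·b = -1.48
Eliminate b (×60 and ×165, subtract): -12225·a = 255.600 → a = ∂h/∂x = -0.02091
Back-substitute: b = ∂h/∂y = +0.004953.
|∇h| = √(-0.02091² + 0.004953²) = 0.02149
Seepage velocity v = K·i/n = 1.1 × 0.02149 / 0.35 = 0.06754 m/day = 24.67 m/yr.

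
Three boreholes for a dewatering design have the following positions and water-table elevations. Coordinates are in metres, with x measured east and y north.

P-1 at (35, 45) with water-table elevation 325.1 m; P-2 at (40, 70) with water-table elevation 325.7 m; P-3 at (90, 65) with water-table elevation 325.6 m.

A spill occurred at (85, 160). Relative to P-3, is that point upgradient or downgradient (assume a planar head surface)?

upgradient

Three-point gradient (reference P-1): Δ to P-2 = (5, 25, +0.6), Δ to P-3 = (55, 20, +0.5).
∂h/∂x = +0.0003922, ∂h/∂y = +0.02392 (det = -1275).
Head at (85, 160) = 325.1 + (+0.0003922)·(50) + (+0.02392)·(115) = 327.87 m.
That is higher than the 325.6 m at P-3, so the point is upgradient.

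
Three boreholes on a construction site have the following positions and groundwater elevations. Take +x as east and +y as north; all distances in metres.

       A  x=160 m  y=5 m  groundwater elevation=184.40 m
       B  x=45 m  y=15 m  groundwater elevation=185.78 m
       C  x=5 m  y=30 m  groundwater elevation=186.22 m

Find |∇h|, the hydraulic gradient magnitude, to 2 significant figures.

0.013

Differences from A: to B (Δx, Δy, Δh) = (-115, 10, +1.38); to C = (-155, 25, +1.82).
Solve a·Δx + b·Δy = Δh: det = (-115)·25 − (-155)·10 = -1325.
∂h/∂x = [(+1.38)·25 − (+1.82)·10] / -1325 = -0.01230
∂h/∂y = [(-115)·(+1.82) − (-155)·(+1.38)] / -1325 = -0.003472
|∇h| = √(-0.01230² + -0.003472²) = 0.01278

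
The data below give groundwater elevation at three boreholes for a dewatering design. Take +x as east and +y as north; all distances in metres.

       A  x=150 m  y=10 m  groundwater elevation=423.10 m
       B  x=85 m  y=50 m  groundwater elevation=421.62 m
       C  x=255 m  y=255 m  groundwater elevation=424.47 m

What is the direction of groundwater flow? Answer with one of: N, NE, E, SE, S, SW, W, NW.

Differences from A: to B (Δx, Δy, Δh) = (-65, 40, -1.48); to C = (105, 245, +1.37).
Solve a·Δx + b·Δy = Δh: det = (-65)·245 − 105·40 = -20125.
∂h/∂x = [(-1.48)·245 − (+1.37)·40] / -20125 = +0.02074
∂h/∂y = [(-65)·(+1.37) − 105·(-1.48)] / -20125 = -0.003297
Flow = −∇h = (-0.02074 east, +0.003297 north), which points west.

W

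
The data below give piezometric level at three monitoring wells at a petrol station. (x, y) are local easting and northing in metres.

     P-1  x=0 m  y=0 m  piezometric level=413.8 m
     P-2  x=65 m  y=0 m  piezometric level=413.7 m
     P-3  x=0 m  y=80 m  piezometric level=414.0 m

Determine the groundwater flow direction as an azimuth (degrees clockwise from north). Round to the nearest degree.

∂h/∂x = (413.7 − 413.8) / (65 − 0) = -0.001538
∂h/∂y = (414.0 − 413.8) / (80 − 0) = +0.002500
Flow direction (−∇h) has components (+0.001538 E, -0.002500 N).
Azimuth = atan2(E, N) = atan2(+0.001538, -0.002500) = 148.4° ≈ 148°.

148°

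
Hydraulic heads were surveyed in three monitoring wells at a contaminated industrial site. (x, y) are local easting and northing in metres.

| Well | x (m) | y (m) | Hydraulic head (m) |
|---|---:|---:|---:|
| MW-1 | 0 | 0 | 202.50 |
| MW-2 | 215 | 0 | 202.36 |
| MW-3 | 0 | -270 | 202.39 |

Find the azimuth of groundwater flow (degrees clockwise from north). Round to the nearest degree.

122°

∂h/∂x = (202.36 − 202.50) / (215 − 0) = -0.0006512
∂h/∂y = (202.39 − 202.50) / (-270 − 0) = +0.0004074
Flow direction (−∇h) has components (+0.0006512 E, -0.0004074 N).
Azimuth = atan2(E, N) = atan2(+0.0006512, -0.0004074) = 122.0° ≈ 122°.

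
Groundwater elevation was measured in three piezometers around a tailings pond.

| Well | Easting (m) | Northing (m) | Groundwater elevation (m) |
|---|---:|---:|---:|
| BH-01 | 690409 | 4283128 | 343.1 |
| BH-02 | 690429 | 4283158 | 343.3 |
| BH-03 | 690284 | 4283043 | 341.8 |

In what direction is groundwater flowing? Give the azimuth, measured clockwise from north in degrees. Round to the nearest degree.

Three-point gradient (reference BH-01): Δ to BH-02 = (20, 30, +0.2), Δ to BH-03 = (-125, -85, -1.3).
∂h/∂x = +0.01073, ∂h/∂y = -0.0004878 (det = 2050).
Flow direction (−∇h) has components (-0.01073 E, +0.0004878 N).
Azimuth = atan2(E, N) = atan2(-0.01073, +0.0004878) = 272.6° ≈ 273°.

273°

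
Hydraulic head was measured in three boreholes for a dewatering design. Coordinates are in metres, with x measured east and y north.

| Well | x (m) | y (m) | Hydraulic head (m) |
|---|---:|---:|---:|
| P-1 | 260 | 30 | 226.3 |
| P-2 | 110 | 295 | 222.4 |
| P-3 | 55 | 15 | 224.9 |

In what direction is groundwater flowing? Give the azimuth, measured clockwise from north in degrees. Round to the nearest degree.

324°

With h = a·x + b·y + c and P-1 as origin, the differences give:
  (-150)·a + 265·b = -3.9
  (-205)·a + (-15)·b = -1.4
Eliminate b (×(-15) and ×265, subtract): 56575·a = 429.50 → a = ∂h/∂x = +0.007592
Back-substitute: b = ∂h/∂y = -0.01042.
Flow direction (−∇h) has components (-0.007592 E, +0.01042 N).
Azimuth = atan2(E, N) = atan2(-0.007592, +0.01042) = 323.9° ≈ 324°.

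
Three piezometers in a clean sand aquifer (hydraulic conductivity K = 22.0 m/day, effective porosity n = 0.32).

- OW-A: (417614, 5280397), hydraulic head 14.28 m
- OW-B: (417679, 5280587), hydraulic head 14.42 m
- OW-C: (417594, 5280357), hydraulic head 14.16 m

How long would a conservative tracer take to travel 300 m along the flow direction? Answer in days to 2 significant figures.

290 days

Differences from OW-A: to OW-B (Δx, Δy, Δh) = (65, 190, +0.14); to OW-C = (-20, -40, -0.12).
Solve a·Δx + b·Δy = Δh: det = 65·(-40) − (-20)·190 = 1200.
∂h/∂x = [(+0.14)·(-40) − (-0.12)·190] / 1200 = +0.01433
∂h/∂y = [65·(-0.12) − (-20)·(+0.14)] / 1200 = -0.004167
|∇h| = √(0.01433² + -0.004167²) = 0.01492
Seepage velocity v = K·i/n = 22.0 × 0.01492 / 0.32 = 1.026 m/day.
t = 300 / 1.026 = 292.4 days.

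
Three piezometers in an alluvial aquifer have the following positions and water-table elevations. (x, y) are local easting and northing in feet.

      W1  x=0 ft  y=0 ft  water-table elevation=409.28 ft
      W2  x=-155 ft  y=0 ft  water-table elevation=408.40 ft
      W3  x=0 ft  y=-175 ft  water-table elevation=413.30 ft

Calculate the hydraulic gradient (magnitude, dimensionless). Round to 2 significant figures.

0.024

∂h/∂x = (408.40 − 409.28) / (-155 − 0) = +0.005677
∂h/∂y = (413.30 − 409.28) / (-175 − 0) = -0.02297
|∇h| = √(0.005677² + -0.02297²) = 0.02366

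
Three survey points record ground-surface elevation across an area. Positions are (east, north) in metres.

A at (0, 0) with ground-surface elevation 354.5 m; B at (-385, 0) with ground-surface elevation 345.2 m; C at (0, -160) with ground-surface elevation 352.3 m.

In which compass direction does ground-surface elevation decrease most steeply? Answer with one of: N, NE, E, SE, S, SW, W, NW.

∂z/∂x = (345.2 − 354.5) / (-385 − 0) = +0.02416
∂z/∂y = (352.3 − 354.5) / (-160 − 0) = +0.01375
Steepest decrease is along −∇f = (-0.02416 E, -0.01375 N) → southwest.

SW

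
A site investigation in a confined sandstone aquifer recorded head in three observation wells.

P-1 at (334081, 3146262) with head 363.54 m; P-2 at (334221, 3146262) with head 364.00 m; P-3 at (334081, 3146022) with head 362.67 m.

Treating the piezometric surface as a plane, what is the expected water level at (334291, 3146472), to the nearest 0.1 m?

∂h/∂x = (364.00 − 363.54) / (334221 − 334081) = +0.003286
∂h/∂y = (362.67 − 363.54) / (3146022 − 3146262) = +0.003625
h(334291, 3146472) = 363.54 + (+0.003286)·(210) + (+0.003625)·(210) = 363.54 +0.690 +0.761 = 364.991 m.

365.0 m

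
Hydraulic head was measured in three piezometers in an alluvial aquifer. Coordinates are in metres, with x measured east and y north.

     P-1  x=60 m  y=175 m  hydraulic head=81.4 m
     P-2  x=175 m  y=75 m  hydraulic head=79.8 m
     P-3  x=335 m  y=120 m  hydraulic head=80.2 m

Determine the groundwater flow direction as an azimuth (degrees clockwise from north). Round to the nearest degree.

174°

Three-point gradient (reference P-1): Δ to P-2 = (115, -100, -1.6), Δ to P-3 = (275, -55, -1.2).
∂h/∂x = -0.001511, ∂h/∂y = +0.01426 (det = 21175).
Flow direction (−∇h) has components (+0.001511 E, -0.01426 N).
Azimuth = atan2(E, N) = atan2(+0.001511, -0.01426) = 174.0° ≈ 174°.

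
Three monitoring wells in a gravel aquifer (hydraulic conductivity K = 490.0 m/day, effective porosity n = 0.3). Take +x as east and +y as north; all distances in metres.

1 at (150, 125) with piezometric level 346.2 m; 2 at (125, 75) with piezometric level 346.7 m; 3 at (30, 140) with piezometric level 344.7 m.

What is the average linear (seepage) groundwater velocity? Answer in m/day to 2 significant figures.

Differences from 1: to 2 (Δx, Δy, Δh) = (-25, -50, +0.5); to 3 = (-120, 15, -1.5).
Determinant of the coordinate differences = (-25)·15 − (-120)·(-50) = -6375.
∂h/∂x = [(+0.5)·15 − (-1.5)·(-50)] / -6375 = +0.01059
∂h/∂y = [(-25)·(-1.5) − (-120)·(+0.5)] / -6375 = -0.01529
|∇h| = √(0.01059² + -0.01529²) = 0.0186
Seepage velocity v = K·i/n = 490.0 × 0.0186 / 0.3 = 30.38 m/day.

30 m/day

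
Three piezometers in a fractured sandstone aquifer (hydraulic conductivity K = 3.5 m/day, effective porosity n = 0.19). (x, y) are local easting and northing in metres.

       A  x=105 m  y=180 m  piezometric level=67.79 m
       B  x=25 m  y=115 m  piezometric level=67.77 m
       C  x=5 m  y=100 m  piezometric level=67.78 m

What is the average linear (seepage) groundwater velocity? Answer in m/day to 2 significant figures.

0.28 m/day

Taking A as reference: B−A = (-80, -65, -0.02); C−A = (-100, -80, -0.01).
Solve a·Δx + b·Δy = Δh: det = (-80)·(-80) − (-100)·(-65) = -100.
∂h/∂x = [(-0.02)·(-80) − (-0.01)·(-65)] / -100 = -0.009500
∂h/∂y = [(-80)·(-0.01) − (-100)·(-0.02)] / -100 = +0.01200
|∇h| = √(-0.009500² + 0.01200²) = 0.01531
Seepage velocity v = K·i/n = 3.5 × 0.01531 / 0.19 = 0.282 m/day.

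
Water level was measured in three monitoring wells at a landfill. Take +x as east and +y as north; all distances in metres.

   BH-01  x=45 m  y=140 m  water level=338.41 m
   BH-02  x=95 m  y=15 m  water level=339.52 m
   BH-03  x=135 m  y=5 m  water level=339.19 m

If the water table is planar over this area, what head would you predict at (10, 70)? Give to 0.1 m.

339.8 m

With h = a·x + b·y + c and BH-01 as origin, the differences give:
  50·a + (-125)·b = +1.11
  90·a + (-135)·b = +0.78
Eliminate b (×(-135) and ×(-125), subtract): 4500·a = -52.350 → a = ∂h/∂x = -0.01163
Back-substitute: b = ∂h/∂y = -0.01353.
h(10, 70) = 338.41 + (-0.01163)·(-35) + (-0.01353)·(-70) = 338.41 +0.407 +0.947 = 339.764 m.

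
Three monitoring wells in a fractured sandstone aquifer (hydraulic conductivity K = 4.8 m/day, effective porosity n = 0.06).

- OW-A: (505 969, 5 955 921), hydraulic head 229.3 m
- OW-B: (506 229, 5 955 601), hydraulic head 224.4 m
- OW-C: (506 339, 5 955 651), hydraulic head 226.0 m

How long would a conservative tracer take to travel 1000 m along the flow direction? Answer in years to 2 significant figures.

1.7 years

Differences from OW-A: to OW-B (Δx, Δy, Δh) = (260, -320, -4.9); to OW-C = (370, -270, -3.3).
Determinant of the coordinate differences = 260·(-270) − 370·(-320) = 48200.
∂h/∂x = [(-4.9)·(-270) − (-3.3)·(-320)] / 48200 = +0.005539
∂h/∂y = [260·(-3.3) − 370·(-4.9)] / 48200 = +0.01981
|∇h| = √(0.005539² + 0.01981²) = 0.02057
Seepage velocity v = K·i/n = 4.8 × 0.02057 / 0.06 = 1.646 m/day.
t = 1000 / 1.646 = 607.5 days = 1.66 years.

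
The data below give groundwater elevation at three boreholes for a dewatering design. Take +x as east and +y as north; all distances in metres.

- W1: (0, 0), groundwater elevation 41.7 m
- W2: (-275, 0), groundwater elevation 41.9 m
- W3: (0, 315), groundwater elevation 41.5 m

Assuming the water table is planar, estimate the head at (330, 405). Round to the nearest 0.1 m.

41.2 m

∂h/∂x = (41.9 − 41.7) / (-275 − 0) = -0.0007273
∂h/∂y = (41.5 − 41.7) / (315 − 0) = -0.0006349
h(330, 405) = 41.7 + (-0.0007273)·(330) + (-0.0006349)·(405) = 41.7 -0.240 -0.257 = 41.203 m.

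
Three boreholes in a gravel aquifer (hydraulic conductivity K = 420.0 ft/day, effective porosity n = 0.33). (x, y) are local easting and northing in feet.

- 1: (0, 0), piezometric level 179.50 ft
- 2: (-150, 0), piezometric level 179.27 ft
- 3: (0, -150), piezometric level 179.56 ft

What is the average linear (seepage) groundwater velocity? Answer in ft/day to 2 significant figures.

∂h/∂x = (179.27 − 179.50) / (-150 − 0) = +0.001533
∂h/∂y = (179.56 − 179.50) / (-150 − 0) = -0.0004000
|∇h| = √(0.001533² + -0.0004000²) = 0.001584
Seepage velocity v = K·i/n = 420.0 × 0.001584 / 0.33 = 2.016 ft/day.

2.0 ft/day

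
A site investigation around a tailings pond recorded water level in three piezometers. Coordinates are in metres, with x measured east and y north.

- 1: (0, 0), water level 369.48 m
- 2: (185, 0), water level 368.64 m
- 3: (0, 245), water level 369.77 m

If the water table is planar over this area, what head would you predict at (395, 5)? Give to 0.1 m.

367.7 m

∂h/∂x = (368.64 − 369.48) / (185 − 0) = -0.004541
∂h/∂y = (369.77 − 369.48) / (245 − 0) = +0.001184
h(395, 5) = 369.48 + (-0.004541)·(395) + (+0.001184)·(5) = 369.48 -1.794 +0.006 = 367.692 m.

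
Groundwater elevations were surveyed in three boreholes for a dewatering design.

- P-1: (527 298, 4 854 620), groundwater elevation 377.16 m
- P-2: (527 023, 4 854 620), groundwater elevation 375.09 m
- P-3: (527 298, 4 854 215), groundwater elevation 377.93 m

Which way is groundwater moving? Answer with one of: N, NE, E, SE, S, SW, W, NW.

∂h/∂x = (375.09 − 377.16) / (527023 − 527298) = +0.007527
∂h/∂y = (377.93 − 377.16) / (4854215 − 4854620) = -0.001901
Flow = −∇h = (-0.007527 east, +0.001901 north), which points west.

W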